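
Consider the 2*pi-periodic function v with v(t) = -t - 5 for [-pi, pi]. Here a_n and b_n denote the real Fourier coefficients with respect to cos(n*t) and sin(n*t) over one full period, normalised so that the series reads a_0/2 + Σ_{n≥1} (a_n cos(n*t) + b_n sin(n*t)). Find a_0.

-10

a_0 = 1/pi ∫_{-pi}^{pi} v(t) dt = 1/pi · (-10*pi) = -10.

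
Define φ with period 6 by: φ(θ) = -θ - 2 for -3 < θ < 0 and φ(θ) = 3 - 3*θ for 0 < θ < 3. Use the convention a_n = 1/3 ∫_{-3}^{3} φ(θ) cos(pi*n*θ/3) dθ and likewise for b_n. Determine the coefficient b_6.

2/pi

b_6 = 1/3 ∫_{-3}^{3} φ(θ) sin(2*pi*θ) dθ.
Split the integral at the breakpoints.
Integrating by parts (boundary term plus one more integral), an antiderivative of (-θ - 2) sin(2*pi*θ) is θ*cos(2*pi*θ)/(2*pi) - sin(2*pi*θ)/(4*pi**2) + cos(2*pi*θ)/pi; evaluating from -3 to 0: ∫_{-3}^{0} (-θ - 2) sin(2*pi*θ) dθ = (1/pi) - (-1/(2*pi)) = 3/(2*pi).
Integrating by parts (boundary term plus one more integral), an antiderivative of (3 - 3*θ) sin(2*pi*θ) is 3*θ*cos(2*pi*θ)/(2*pi) - 3*sin(2*pi*θ)/(4*pi**2) - 3*cos(2*pi*θ)/(2*pi); evaluating from 0 to 3: ∫_{0}^{3} (3 - 3*θ) sin(2*pi*θ) dθ = (3/pi) - (-3/(2*pi)) = 9/(2*pi).
Summing the pieces and multiplying by (1/3) gives b_6 = 2/pi.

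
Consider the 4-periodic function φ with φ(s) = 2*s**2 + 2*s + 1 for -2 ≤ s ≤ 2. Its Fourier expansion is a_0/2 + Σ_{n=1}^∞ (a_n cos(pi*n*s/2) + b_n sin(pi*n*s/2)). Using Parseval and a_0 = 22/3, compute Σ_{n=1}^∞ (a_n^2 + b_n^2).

Parseval: a_0^2/2 + Σ_{n≥1} (a_n^2+b_n^2) = 1/2 ∫_{-2}^{2} φ(s)^2 ds = 734/15.
Subtract a_0^2/2 = 242/9: Σ (a_n^2+b_n^2) = 992/45.

992/45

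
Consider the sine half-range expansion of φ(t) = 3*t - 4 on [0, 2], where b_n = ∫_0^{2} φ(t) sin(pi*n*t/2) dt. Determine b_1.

-4/pi

b_1 = ∫_0^{2} (3*t - 4) sin(pi*t/2) dt.
Integrating by parts (boundary term plus one more integral), an antiderivative of (3*t - 4) sin(pi*t/2) is -6*t*cos(pi*t/2)/pi + 12*sin(pi*t/2)/pi**2 + 8*cos(pi*t/2)/pi; evaluating from 0 to 2: ∫_{0}^{2} (3*t - 4) sin(pi*t/2) dt = (4/pi) - (8/pi) = -4/pi.
Hence b_1 = -4/pi.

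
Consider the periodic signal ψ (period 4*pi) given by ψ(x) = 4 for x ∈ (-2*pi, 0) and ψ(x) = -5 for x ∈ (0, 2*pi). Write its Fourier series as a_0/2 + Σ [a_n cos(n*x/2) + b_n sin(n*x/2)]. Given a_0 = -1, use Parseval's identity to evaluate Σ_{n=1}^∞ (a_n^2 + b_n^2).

Parseval: a_0^2/2 + Σ_{n≥1} (a_n^2+b_n^2) = (1/(2*pi)) ∫_{-2*pi}^{2*pi} ψ(x)^2 dx = 41.
Subtract a_0^2/2 = 1/2: Σ (a_n^2+b_n^2) = 81/2.

81/2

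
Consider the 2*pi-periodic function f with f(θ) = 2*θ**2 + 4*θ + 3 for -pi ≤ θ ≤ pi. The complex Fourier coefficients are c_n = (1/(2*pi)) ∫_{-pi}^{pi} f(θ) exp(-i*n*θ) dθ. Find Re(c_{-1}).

-4

Since f is real-valued, Re(c_{-1}) = (1/(2*pi)) ∫_{-pi}^{pi} f(θ) cos(-θ) dθ = a_{1}/2.
Integrating by parts twice (tabular method), an antiderivative of (2*θ**2 + 4*θ + 3) cos(-θ) is 2*θ**2*sin(θ) + 4*θ*sin(θ) + 4*θ*cos(θ) - sin(θ) + 4*cos(θ); evaluating from -pi to pi: ∫_{-pi}^{pi} (2*θ**2 + 4*θ + 3) cos(-θ) dθ = (-4*pi - 4) - (-4 + 4*pi) = -8*pi.
Hence Re(c_{-1}) = (1/(2*pi))·(-8*pi) = -4.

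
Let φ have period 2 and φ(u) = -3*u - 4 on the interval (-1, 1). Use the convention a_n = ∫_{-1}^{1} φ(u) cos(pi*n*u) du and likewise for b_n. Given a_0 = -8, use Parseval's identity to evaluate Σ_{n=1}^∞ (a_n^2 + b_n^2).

Parseval: a_0^2/2 + Σ_{n≥1} (a_n^2+b_n^2) = ∫_{-1}^{1} φ(u)^2 du = 38.
Subtract a_0^2/2 = 32: Σ (a_n^2+b_n^2) = 6.

6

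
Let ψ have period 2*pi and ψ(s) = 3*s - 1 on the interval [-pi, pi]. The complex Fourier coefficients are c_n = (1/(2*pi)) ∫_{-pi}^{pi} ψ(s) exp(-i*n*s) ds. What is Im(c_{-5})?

Since ψ is real-valued, Im(c_{-5}) = -(1/(2*pi)) ∫_{-pi}^{pi} ψ(s) sin(-5*s) ds = b_{5}/2.
Integrating by parts (boundary term plus one more integral), an antiderivative of (3*s - 1) sin(-5*s) is 3*s*cos(5*s)/5 - 3*sin(5*s)/25 - cos(5*s)/5; evaluating from -pi to pi: ∫_{-pi}^{pi} (3*s - 1) sin(-5*s) ds = (1/5 - 3*pi/5) - (1/5 + 3*pi/5) = -6*pi/5.
Hence Im(c_{-5}) = (-1/(2*pi))·(-6*pi/5) = 3/5.

3/5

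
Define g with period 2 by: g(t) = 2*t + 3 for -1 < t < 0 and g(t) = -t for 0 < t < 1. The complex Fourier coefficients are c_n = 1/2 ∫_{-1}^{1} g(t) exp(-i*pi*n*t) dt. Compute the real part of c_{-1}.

Since g is real-valued, Re(c_{-1}) = 1/2 ∫_{-1}^{1} g(t) cos(-pi*t) dt = a_{1}/2.
Split the integral at the breakpoints.
Integrating by parts (boundary term plus one more integral), an antiderivative of (2*t + 3) cos(-pi*t) is 2*t*sin(pi*t)/pi + 3*sin(pi*t)/pi + 2*cos(pi*t)/pi**2; evaluating from -1 to 0: ∫_{-1}^{0} (2*t + 3) cos(-pi*t) dt = (2/pi**2) - (-2/pi**2) = 4/pi**2.
Integrating by parts (boundary term plus one more integral), an antiderivative of (-t) cos(-pi*t) is -t*sin(pi*t)/pi - cos(pi*t)/pi**2; evaluating from 0 to 1: ∫_{0}^{1} (-t) cos(-pi*t) dt = (pi**(-2)) - (-1/pi**2) = 2/pi**2.
So ∫_{-1}^{1} g(t) cos(-pi*t) dt = 6/pi**2.
Hence Re(c_{-1}) = (1/2)·(6/pi**2) = 3/pi**2.

3/pi**2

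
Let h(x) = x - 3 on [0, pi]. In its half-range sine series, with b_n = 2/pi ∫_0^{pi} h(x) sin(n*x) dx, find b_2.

b_2 = 2/pi ∫_0^{pi} (x - 3) sin(2*x) dx.
Integrating by parts (boundary term plus one more integral), an antiderivative of (x - 3) sin(2*x) is -x*cos(2*x)/2 + sin(2*x)/4 + 3*cos(2*x)/2; evaluating from 0 to pi: ∫_{0}^{pi} (x - 3) sin(2*x) dx = (3/2 - pi/2) - (3/2) = -pi/2.
Hence b_2 = (2/pi)·(-pi/2) = -1.

-1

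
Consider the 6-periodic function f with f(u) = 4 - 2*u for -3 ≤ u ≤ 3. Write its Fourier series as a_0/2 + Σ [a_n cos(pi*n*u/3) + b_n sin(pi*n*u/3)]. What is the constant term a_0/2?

4

a_0 = 1/3 ∫_{-3}^{3} f(u) du = 1/3 · (24) = 8.
So the constant term a_0/2 = 4.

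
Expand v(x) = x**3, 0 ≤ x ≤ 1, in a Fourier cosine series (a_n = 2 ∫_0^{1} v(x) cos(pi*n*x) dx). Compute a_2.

3/(2*pi**2)

a_2 = 2 ∫_0^{1} (x**3) cos(2*pi*x) dx.
Integrating by parts three times (tabular method), an antiderivative of (x**3) cos(2*pi*x) is x**3*sin(2*pi*x)/(2*pi) + 3*x**2*cos(2*pi*x)/(4*pi**2) - 3*x*sin(2*pi*x)/(4*pi**3) - 3*cos(2*pi*x)/(8*pi**4); evaluating from 0 to 1: ∫_{0}^{1} (x**3) cos(2*pi*x) dx = (3*(-1 + 2*pi**2)/(8*pi**4)) - (-3/(8*pi**4)) = 3/(4*pi**2).
Hence a_2 = 2·(3/(4*pi**2)) = 3/(2*pi**2).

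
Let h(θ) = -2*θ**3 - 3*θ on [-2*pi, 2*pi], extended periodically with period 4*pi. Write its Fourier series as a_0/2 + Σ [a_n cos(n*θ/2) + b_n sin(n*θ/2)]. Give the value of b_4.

8*pi**2

b_4 = (1/(2*pi)) ∫_{-2*pi}^{2*pi} h(θ) sin(2*θ) dθ.
h is odd and sin(2*θ) is odd, so the integrand is even and b_4 = 1/pi ∫_0^{2*pi} h(θ) sin(2*θ) dθ.
Integrating by parts three times (tabular method), an antiderivative of (-2*θ**3 - 3*θ) sin(2*θ) is θ**3*cos(2*θ) - 3*θ**2*sin(2*θ)/2; evaluating from 0 to 2*pi: ∫_{0}^{2*pi} (-2*θ**3 - 3*θ) sin(2*θ) dθ = (8*pi**3) - (0) = 8*pi**3.
Hence b_4 = (1/pi)·(8*pi**3) = 8*pi**2.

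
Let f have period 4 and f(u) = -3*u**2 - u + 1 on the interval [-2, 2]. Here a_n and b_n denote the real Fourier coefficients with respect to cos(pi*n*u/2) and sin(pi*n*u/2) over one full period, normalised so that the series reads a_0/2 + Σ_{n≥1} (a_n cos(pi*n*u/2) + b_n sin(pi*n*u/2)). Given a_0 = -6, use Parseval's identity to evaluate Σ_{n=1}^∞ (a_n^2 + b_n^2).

Parseval: a_0^2/2 + Σ_{n≥1} (a_n^2+b_n^2) = 1/2 ∫_{-2}^{2} f(u)^2 du = 694/15.
Subtract a_0^2/2 = 18: Σ (a_n^2+b_n^2) = 424/15.

424/15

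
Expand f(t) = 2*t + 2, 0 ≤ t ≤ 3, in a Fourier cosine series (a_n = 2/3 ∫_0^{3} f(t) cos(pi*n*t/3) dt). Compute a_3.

-8/(3*pi**2)

a_3 = 2/3 ∫_0^{3} (2*t + 2) cos(pi*t) dt.
Integrating by parts (boundary term plus one more integral), an antiderivative of (2*t + 2) cos(pi*t) is 2*t*sin(pi*t)/pi + 2*sin(pi*t)/pi + 2*cos(pi*t)/pi**2; evaluating from 0 to 3: ∫_{0}^{3} (2*t + 2) cos(pi*t) dt = (-2/pi**2) - (2/pi**2) = -4/pi**2.
Hence a_3 = (2/3)·(-4/pi**2) = -8/(3*pi**2).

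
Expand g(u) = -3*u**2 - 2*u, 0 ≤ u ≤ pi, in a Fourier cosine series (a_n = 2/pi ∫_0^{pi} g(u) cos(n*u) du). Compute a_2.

a_2 = 2/pi ∫_0^{pi} (-3*u**2 - 2*u) cos(2*u) du.
Integrating by parts twice (tabular method), an antiderivative of (-3*u**2 - 2*u) cos(2*u) is -3*u**2*sin(2*u)/2 - u*sin(2*u) - 3*u*cos(2*u)/2 + 3*sin(2*u)/4 - cos(2*u)/2; evaluating from 0 to pi: ∫_{0}^{pi} (-3*u**2 - 2*u) cos(2*u) du = (-3*pi/2 - 1/2) - (-1/2) = -3*pi/2.
Hence a_2 = (2/pi)·(-3*pi/2) = -3.

-3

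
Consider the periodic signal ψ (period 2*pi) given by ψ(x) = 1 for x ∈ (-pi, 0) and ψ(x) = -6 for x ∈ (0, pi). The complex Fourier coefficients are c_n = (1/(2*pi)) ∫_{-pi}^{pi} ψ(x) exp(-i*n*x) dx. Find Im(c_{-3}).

-7/(3*pi)

Since ψ is real-valued, Im(c_{-3}) = -(1/(2*pi)) ∫_{-pi}^{pi} ψ(x) sin(-3*x) dx = b_{3}/2.
Split the integral at the breakpoints.
Directly, an antiderivative of (1) sin(-3*x) is cos(3*x)/3; evaluating from -pi to 0: ∫_{-pi}^{0} (1) sin(-3*x) dx = (1/3) - (-1/3) = 2/3.
Directly, an antiderivative of (-6) sin(-3*x) is -2*cos(3*x); evaluating from 0 to pi: ∫_{0}^{pi} (-6) sin(-3*x) dx = (2) - (-2) = 4.
So ∫_{-pi}^{pi} ψ(x) sin(-3*x) dx = 14/3.
Hence Im(c_{-3}) = (-1/(2*pi))·(14/3) = -7/(3*pi).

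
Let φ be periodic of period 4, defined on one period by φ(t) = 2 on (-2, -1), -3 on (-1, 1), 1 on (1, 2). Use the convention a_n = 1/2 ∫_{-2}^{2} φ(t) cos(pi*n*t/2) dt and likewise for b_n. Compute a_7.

9/(7*pi)

a_7 = 1/2 ∫_{-2}^{2} φ(t) cos(7*pi*t/2) dt.
Split the integral at the breakpoints.
Directly, an antiderivative of (2) cos(7*pi*t/2) is 4*sin(7*pi*t/2)/(7*pi); evaluating from -2 to -1: ∫_{-2}^{-1} (2) cos(7*pi*t/2) dt = (4/(7*pi)) - (0) = 4/(7*pi).
Directly, an antiderivative of (-3) cos(7*pi*t/2) is -6*sin(7*pi*t/2)/(7*pi); evaluating from -1 to 1: ∫_{-1}^{1} (-3) cos(7*pi*t/2) dt = (6/(7*pi)) - (-6/(7*pi)) = 12/(7*pi).
Directly, an antiderivative of (1) cos(7*pi*t/2) is 2*sin(7*pi*t/2)/(7*pi); evaluating from 1 to 2: ∫_{1}^{2} (1) cos(7*pi*t/2) dt = (0) - (-2/(7*pi)) = 2/(7*pi).
Summing the pieces and multiplying by (1/2) gives a_7 = 9/(7*pi).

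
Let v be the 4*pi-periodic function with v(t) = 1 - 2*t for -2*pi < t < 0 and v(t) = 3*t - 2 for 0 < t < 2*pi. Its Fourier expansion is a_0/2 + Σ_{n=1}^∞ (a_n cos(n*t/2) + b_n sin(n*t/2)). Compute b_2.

b_2 = (1/(2*pi)) ∫_{-2*pi}^{2*pi} v(t) sin(t) dt.
Split the integral at the breakpoints.
Integrating by parts (boundary term plus one more integral), an antiderivative of (1 - 2*t) sin(t) is 2*t*cos(t) - 2*sin(t) - cos(t); evaluating from -2*pi to 0: ∫_{-2*pi}^{0} (1 - 2*t) sin(t) dt = (-1) - (-4*pi - 1) = 4*pi.
Integrating by parts (boundary term plus one more integral), an antiderivative of (3*t - 2) sin(t) is -3*t*cos(t) + 3*sin(t) + 2*cos(t); evaluating from 0 to 2*pi: ∫_{0}^{2*pi} (3*t - 2) sin(t) dt = (2 - 6*pi) - (2) = -6*pi.
Summing the pieces and multiplying by (1/(2*pi)) gives b_2 = -1.

-1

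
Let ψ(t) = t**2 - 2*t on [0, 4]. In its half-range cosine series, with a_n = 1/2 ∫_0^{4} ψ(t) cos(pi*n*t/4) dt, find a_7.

-32/(49*pi**2)

a_7 = 1/2 ∫_0^{4} (t**2 - 2*t) cos(7*pi*t/4) dt.
Integrating by parts twice (tabular method), an antiderivative of (t**2 - 2*t) cos(7*pi*t/4) is 4*t**2*sin(7*pi*t/4)/(7*pi) - 8*t*sin(7*pi*t/4)/(7*pi) + 32*t*cos(7*pi*t/4)/(49*pi**2) - 128*sin(7*pi*t/4)/(343*pi**3) - 32*cos(7*pi*t/4)/(49*pi**2); evaluating from 0 to 4: ∫_{0}^{4} (t**2 - 2*t) cos(7*pi*t/4) dt = (-96/(49*pi**2)) - (-32/(49*pi**2)) = -64/(49*pi**2).
Hence a_7 = (1/2)·(-64/(49*pi**2)) = -32/(49*pi**2).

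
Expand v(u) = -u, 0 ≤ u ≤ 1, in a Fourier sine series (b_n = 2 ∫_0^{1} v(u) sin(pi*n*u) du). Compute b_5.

b_5 = 2 ∫_0^{1} (-u) sin(5*pi*u) du.
Integrating by parts (boundary term plus one more integral), an antiderivative of (-u) sin(5*pi*u) is u*cos(5*pi*u)/(5*pi) - sin(5*pi*u)/(25*pi**2); evaluating from 0 to 1: ∫_{0}^{1} (-u) sin(5*pi*u) du = (-1/(5*pi)) - (0) = -1/(5*pi).
Hence b_5 = 2·(-1/(5*pi)) = -2/(5*pi).

-2/(5*pi)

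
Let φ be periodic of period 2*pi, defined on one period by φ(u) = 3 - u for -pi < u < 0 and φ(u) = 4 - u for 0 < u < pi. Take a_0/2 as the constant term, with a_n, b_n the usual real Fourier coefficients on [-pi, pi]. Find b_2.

b_2 = 1/pi ∫_{-pi}^{pi} φ(u) sin(2*u) du.
Split the integral at the breakpoints.
Integrating by parts (boundary term plus one more integral), an antiderivative of (3 - u) sin(2*u) is u*cos(2*u)/2 - sin(2*u)/4 - 3*cos(2*u)/2; evaluating from -pi to 0: ∫_{-pi}^{0} (3 - u) sin(2*u) du = (-3/2) - (-pi/2 - 3/2) = pi/2.
Integrating by parts (boundary term plus one more integral), an antiderivative of (4 - u) sin(2*u) is u*cos(2*u)/2 - sin(2*u)/4 - 2*cos(2*u); evaluating from 0 to pi: ∫_{0}^{pi} (4 - u) sin(2*u) du = (-2 + pi/2) - (-2) = pi/2.
Summing the pieces and multiplying by (1/pi) gives b_2 = 1.

1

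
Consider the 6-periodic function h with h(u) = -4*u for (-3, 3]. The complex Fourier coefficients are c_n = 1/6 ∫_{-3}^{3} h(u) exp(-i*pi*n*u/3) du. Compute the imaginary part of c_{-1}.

-12/pi

Since h is real-valued, Im(c_{-1}) = -1/6 ∫_{-3}^{3} h(u) sin(-pi*u/3) du = b_{1}/2.
h is odd and sin(-pi*u/3) is odd, so the integrand is even: ∫_{-3}^{3} h(u) sin(-pi*u/3) du = 2∫_0^{3} h(u) sin(-pi*u/3) du.
Integrating by parts (boundary term plus one more integral), an antiderivative of (-4*u) sin(-pi*u/3) is -12*u*cos(pi*u/3)/pi + 36*sin(pi*u/3)/pi**2; evaluating from 0 to 3: ∫_{0}^{3} (-4*u) sin(-pi*u/3) du = (36/pi) - (0) = 36/pi.
So ∫_{-3}^{3} h(u) sin(-pi*u/3) du = 72/pi.
Hence Im(c_{-1}) = (-1/6)·(72/pi) = -12/pi.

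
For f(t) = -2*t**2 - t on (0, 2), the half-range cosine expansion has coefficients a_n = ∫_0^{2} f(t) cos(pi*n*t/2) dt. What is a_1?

a_1 = ∫_0^{2} (-2*t**2 - t) cos(pi*t/2) dt.
Integrating by parts twice (tabular method), an antiderivative of (-2*t**2 - t) cos(pi*t/2) is -4*t**2*sin(pi*t/2)/pi - 2*t*sin(pi*t/2)/pi - 16*t*cos(pi*t/2)/pi**2 + 32*sin(pi*t/2)/pi**3 - 4*cos(pi*t/2)/pi**2; evaluating from 0 to 2: ∫_{0}^{2} (-2*t**2 - t) cos(pi*t/2) dt = (36/pi**2) - (-4/pi**2) = 40/pi**2.
Hence a_1 = 40/pi**2.

40/pi**2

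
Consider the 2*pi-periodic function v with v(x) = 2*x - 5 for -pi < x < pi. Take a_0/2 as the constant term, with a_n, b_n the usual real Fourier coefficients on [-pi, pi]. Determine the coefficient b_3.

4/3

b_3 = 1/pi ∫_{-pi}^{pi} v(x) sin(3*x) dx.
Integrating by parts (boundary term plus one more integral), an antiderivative of (2*x - 5) sin(3*x) is -2*x*cos(3*x)/3 + 2*sin(3*x)/9 + 5*cos(3*x)/3; evaluating from -pi to pi: ∫_{-pi}^{pi} (2*x - 5) sin(3*x) dx = (-5/3 + 2*pi/3) - (-2*pi/3 - 5/3) = 4*pi/3.
Hence b_3 = (1/pi)·(4*pi/3) = 4/3.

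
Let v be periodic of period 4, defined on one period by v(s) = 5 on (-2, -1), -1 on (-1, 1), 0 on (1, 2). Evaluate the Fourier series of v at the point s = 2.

5/2

At s = 2 the one-sided limits are v(2^-) = 0 and v(2^+) = 5.
By Dirichlet's theorem the series converges to their average, [(0) + (5)]/2 = 5/2.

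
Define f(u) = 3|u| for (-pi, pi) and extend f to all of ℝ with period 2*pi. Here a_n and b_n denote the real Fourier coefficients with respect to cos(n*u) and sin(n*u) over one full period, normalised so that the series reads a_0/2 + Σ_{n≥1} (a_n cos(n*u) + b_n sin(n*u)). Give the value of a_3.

a_3 = 1/pi ∫_{-pi}^{pi} f(u) cos(3*u) du.
f is even and cos(3*u) is even, so the integrand is even and a_3 = 2/pi ∫_0^{pi} f(u) cos(3*u) du.
Integrating by parts (boundary term plus one more integral), an antiderivative of (3*u) cos(3*u) is u*sin(3*u) + cos(3*u)/3; evaluating from 0 to pi: ∫_{0}^{pi} (3*u) cos(3*u) du = (-1/3) - (1/3) = -2/3.
Hence a_3 = (2/pi)·(-2/3) = -4/(3*pi).

-4/(3*pi)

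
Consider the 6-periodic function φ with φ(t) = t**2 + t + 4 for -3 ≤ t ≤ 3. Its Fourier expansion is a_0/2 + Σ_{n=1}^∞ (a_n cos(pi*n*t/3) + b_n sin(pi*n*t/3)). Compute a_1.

-36/pi**2

a_1 = 1/3 ∫_{-3}^{3} φ(t) cos(pi*t/3) dt.
Integrating by parts twice (tabular method), an antiderivative of (t**2 + t + 4) cos(pi*t/3) is 3*t**2*sin(pi*t/3)/pi + 3*t*sin(pi*t/3)/pi + 18*t*cos(pi*t/3)/pi**2 - 54*sin(pi*t/3)/pi**3 + 12*sin(pi*t/3)/pi + 9*cos(pi*t/3)/pi**2; evaluating from -3 to 3: ∫_{-3}^{3} (t**2 + t + 4) cos(pi*t/3) dt = (-63/pi**2) - (45/pi**2) = -108/pi**2.
Hence a_1 = (1/3)·(-108/pi**2) = -36/pi**2.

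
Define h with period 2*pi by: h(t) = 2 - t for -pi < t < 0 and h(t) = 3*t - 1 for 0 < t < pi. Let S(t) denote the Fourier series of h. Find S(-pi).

t = -pi differs from t = pi by -1 full period(s), and the series is 2*pi-periodic.
At t = pi the one-sided limits are h(pi^-) = -1 + 3*pi and h(pi^+) = 2 + pi.
By Dirichlet's theorem the series converges to their average, [(-1 + 3*pi) + (2 + pi)]/2 = 1/2 + 2*pi.

1/2 + 2*pi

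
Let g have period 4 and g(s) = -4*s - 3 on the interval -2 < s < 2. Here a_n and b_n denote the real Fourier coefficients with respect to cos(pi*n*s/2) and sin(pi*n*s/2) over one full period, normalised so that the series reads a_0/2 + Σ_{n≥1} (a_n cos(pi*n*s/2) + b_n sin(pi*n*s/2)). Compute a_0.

a_0 = 1/2 ∫_{-2}^{2} g(s) ds = 1/2 · (-12) = -6.

-6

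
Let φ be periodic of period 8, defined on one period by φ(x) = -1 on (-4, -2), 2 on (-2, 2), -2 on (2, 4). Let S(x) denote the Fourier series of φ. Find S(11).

-2

x = 11 differs from x = 3 by 1 full period(s), and the series is 8-periodic.
φ is continuous at x = 3 with value -2, so the series converges to -2 there.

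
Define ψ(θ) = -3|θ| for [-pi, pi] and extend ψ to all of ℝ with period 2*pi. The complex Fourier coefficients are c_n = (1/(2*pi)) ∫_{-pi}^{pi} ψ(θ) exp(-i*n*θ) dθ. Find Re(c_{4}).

Since ψ is real-valued, Re(c_{4}) = (1/(2*pi)) ∫_{-pi}^{pi} ψ(θ) cos(4*θ) dθ = a_{4}/2.
ψ is even and cos(4*θ) is even, so the integrand is even: ∫_{-pi}^{pi} ψ(θ) cos(4*θ) dθ = 2∫_0^{pi} ψ(θ) cos(4*θ) dθ.
Integrating by parts (boundary term plus one more integral), an antiderivative of (-3*θ) cos(4*θ) is -3*θ*sin(4*θ)/4 - 3*cos(4*θ)/16; evaluating from 0 to pi: ∫_{0}^{pi} (-3*θ) cos(4*θ) dθ = (-3/16) - (-3/16) = 0.
So ∫_{-pi}^{pi} ψ(θ) cos(4*θ) dθ = 0.
Hence Re(c_{4}) = (1/(2*pi))·(0) = 0.

0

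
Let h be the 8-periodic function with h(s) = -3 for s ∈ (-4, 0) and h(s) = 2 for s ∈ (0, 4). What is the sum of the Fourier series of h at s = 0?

At s = 0 the one-sided limits are h(0^-) = -3 and h(0^+) = 2.
By Dirichlet's theorem the series converges to their average, [(-3) + (2)]/2 = -1/2.

-1/2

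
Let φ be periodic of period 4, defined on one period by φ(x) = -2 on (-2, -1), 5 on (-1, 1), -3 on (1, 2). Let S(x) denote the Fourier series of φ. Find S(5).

1

x = 5 differs from x = 1 by 1 full period(s), and the series is 4-periodic.
At x = 1 the one-sided limits are φ(1^-) = 5 and φ(1^+) = -3.
By Dirichlet's theorem the series converges to their average, [(5) + (-3)]/2 = 1.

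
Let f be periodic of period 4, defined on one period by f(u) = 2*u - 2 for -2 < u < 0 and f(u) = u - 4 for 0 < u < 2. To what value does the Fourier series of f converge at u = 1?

f is continuous at u = 1 with value -3, so the series converges to -3 there.

-3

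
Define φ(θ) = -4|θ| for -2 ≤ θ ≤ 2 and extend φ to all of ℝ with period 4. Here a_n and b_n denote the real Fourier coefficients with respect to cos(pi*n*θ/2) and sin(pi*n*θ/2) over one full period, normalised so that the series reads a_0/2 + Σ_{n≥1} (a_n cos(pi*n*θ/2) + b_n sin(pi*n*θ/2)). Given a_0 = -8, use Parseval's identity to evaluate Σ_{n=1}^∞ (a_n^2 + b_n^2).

Parseval: a_0^2/2 + Σ_{n≥1} (a_n^2+b_n^2) = 1/2 ∫_{-2}^{2} φ(θ)^2 dθ = 128/3.
Subtract a_0^2/2 = 32: Σ (a_n^2+b_n^2) = 32/3.

32/3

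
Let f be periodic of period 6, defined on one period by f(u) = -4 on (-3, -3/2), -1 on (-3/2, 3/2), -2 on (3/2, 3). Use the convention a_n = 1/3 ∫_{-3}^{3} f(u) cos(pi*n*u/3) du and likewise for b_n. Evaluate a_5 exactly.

4/(5*pi)

a_5 = 1/3 ∫_{-3}^{3} f(u) cos(5*pi*u/3) du.
Split the integral at the breakpoints.
Directly, an antiderivative of (-4) cos(5*pi*u/3) is -12*sin(5*pi*u/3)/(5*pi); evaluating from -3 to -3/2: ∫_{-3}^{-3/2} (-4) cos(5*pi*u/3) du = (12/(5*pi)) - (0) = 12/(5*pi).
Directly, an antiderivative of (-1) cos(5*pi*u/3) is -3*sin(5*pi*u/3)/(5*pi); evaluating from -3/2 to 3/2: ∫_{-3/2}^{3/2} (-1) cos(5*pi*u/3) du = (-3/(5*pi)) - (3/(5*pi)) = -6/(5*pi).
Directly, an antiderivative of (-2) cos(5*pi*u/3) is -6*sin(5*pi*u/3)/(5*pi); evaluating from 3/2 to 3: ∫_{3/2}^{3} (-2) cos(5*pi*u/3) du = (0) - (-6/(5*pi)) = 6/(5*pi).
Summing the pieces and multiplying by (1/3) gives a_5 = 4/(5*pi).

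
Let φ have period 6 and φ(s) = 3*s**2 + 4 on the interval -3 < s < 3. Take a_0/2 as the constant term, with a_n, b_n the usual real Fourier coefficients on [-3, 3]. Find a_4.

27/(4*pi**2)

a_4 = 1/3 ∫_{-3}^{3} φ(s) cos(4*pi*s/3) ds.
φ is even and cos(4*pi*s/3) is even, so the integrand is even and a_4 = 2/3 ∫_0^{3} φ(s) cos(4*pi*s/3) ds.
Integrating by parts twice (tabular method), an antiderivative of (3*s**2 + 4) cos(4*pi*s/3) is 9*s**2*sin(4*pi*s/3)/(4*pi) + 27*s*cos(4*pi*s/3)/(8*pi**2) - 81*sin(4*pi*s/3)/(32*pi**3) + 3*sin(4*pi*s/3)/pi; evaluating from 0 to 3: ∫_{0}^{3} (3*s**2 + 4) cos(4*pi*s/3) ds = (81/(8*pi**2)) - (0) = 81/(8*pi**2).
Hence a_4 = (2/3)·(81/(8*pi**2)) = 27/(4*pi**2).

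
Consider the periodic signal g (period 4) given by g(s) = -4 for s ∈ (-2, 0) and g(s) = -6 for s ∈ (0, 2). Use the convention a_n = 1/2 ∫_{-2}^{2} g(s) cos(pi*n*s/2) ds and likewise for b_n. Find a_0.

-10

a_0 = 1/2 ∫_{-2}^{2} g(s) ds = 1/2 · (-20) = -10.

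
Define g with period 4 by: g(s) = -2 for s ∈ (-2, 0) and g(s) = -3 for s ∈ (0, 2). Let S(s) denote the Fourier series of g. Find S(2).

-5/2

At s = 2 the one-sided limits are g(2^-) = -3 and g(2^+) = -2.
By Dirichlet's theorem the series converges to their average, [(-3) + (-2)]/2 = -5/2.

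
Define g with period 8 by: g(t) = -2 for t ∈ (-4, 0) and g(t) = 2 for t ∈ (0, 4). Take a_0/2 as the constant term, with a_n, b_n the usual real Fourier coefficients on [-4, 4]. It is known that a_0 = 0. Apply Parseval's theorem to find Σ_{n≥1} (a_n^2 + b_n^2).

Parseval: a_0^2/2 + Σ_{n≥1} (a_n^2+b_n^2) = 1/4 ∫_{-4}^{4} g(t)^2 dt = 8.
Subtract a_0^2/2 = 0: Σ (a_n^2+b_n^2) = 8.

8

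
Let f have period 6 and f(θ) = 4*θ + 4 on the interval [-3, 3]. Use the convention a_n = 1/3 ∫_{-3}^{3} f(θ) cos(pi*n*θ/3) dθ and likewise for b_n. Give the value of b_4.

b_4 = 1/3 ∫_{-3}^{3} f(θ) sin(4*pi*θ/3) dθ.
Integrating by parts (boundary term plus one more integral), an antiderivative of (4*θ + 4) sin(4*pi*θ/3) is -3*θ*cos(4*pi*θ/3)/pi + 9*sin(4*pi*θ/3)/(4*pi**2) - 3*cos(4*pi*θ/3)/pi; evaluating from -3 to 3: ∫_{-3}^{3} (4*θ + 4) sin(4*pi*θ/3) dθ = (-12/pi) - (6/pi) = -18/pi.
Hence b_4 = (1/3)·(-18/pi) = -6/pi.

-6/pi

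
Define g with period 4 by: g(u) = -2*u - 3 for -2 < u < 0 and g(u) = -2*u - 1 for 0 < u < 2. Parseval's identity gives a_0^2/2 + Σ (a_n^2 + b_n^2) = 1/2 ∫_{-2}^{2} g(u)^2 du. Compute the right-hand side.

1/2 ∫_{-2}^{2} g(u)^2 du = 1/2 · (76/3) = 38/3.

38/3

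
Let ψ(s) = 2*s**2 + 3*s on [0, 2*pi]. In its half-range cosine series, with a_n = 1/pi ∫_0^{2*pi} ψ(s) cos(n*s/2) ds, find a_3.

8*(-4*pi - 3)/(9*pi)

a_3 = 1/pi ∫_0^{2*pi} (2*s**2 + 3*s) cos(3*s/2) ds.
Integrating by parts twice (tabular method), an antiderivative of (2*s**2 + 3*s) cos(3*s/2) is 4*s**2*sin(3*s/2)/3 + 2*s*sin(3*s/2) + 16*s*cos(3*s/2)/9 - 32*sin(3*s/2)/27 + 4*cos(3*s/2)/3; evaluating from 0 to 2*pi: ∫_{0}^{2*pi} (2*s**2 + 3*s) cos(3*s/2) ds = (-32*pi/9 - 4/3) - (4/3) = -32*pi/9 - 8/3.
Hence a_3 = (1/pi)·(-32*pi/9 - 8/3) = 8*(-4*pi - 3)/(9*pi).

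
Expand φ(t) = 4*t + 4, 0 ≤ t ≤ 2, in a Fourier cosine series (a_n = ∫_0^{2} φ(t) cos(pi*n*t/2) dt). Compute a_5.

-32/(25*pi**2)

a_5 = ∫_0^{2} (4*t + 4) cos(5*pi*t/2) dt.
Integrating by parts (boundary term plus one more integral), an antiderivative of (4*t + 4) cos(5*pi*t/2) is 8*t*sin(5*pi*t/2)/(5*pi) + 8*sin(5*pi*t/2)/(5*pi) + 16*cos(5*pi*t/2)/(25*pi**2); evaluating from 0 to 2: ∫_{0}^{2} (4*t + 4) cos(5*pi*t/2) dt = (-16/(25*pi**2)) - (16/(25*pi**2)) = -32/(25*pi**2).
Hence a_5 = -32/(25*pi**2).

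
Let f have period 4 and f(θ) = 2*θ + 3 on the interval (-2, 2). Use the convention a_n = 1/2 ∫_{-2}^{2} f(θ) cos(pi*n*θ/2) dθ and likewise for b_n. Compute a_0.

6

a_0 = 1/2 ∫_{-2}^{2} f(θ) dθ = 1/2 · (12) = 6.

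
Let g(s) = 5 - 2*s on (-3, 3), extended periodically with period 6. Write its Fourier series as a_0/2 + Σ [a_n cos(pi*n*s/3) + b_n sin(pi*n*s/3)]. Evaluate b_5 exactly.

b_5 = 1/3 ∫_{-3}^{3} g(s) sin(5*pi*s/3) ds.
Integrating by parts (boundary term plus one more integral), an antiderivative of (5 - 2*s) sin(5*pi*s/3) is 6*s*cos(5*pi*s/3)/(5*pi) - 18*sin(5*pi*s/3)/(25*pi**2) - 3*cos(5*pi*s/3)/pi; evaluating from -3 to 3: ∫_{-3}^{3} (5 - 2*s) sin(5*pi*s/3) ds = (-3/(5*pi)) - (33/(5*pi)) = -36/(5*pi).
Hence b_5 = (1/3)·(-36/(5*pi)) = -12/(5*pi).

-12/(5*pi)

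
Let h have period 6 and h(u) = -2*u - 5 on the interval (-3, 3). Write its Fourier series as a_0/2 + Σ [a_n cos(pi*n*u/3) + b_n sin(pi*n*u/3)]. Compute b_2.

b_2 = 1/3 ∫_{-3}^{3} h(u) sin(2*pi*u/3) du.
Integrating by parts (boundary term plus one more integral), an antiderivative of (-2*u - 5) sin(2*pi*u/3) is 3*u*cos(2*pi*u/3)/pi - 9*sin(2*pi*u/3)/(2*pi**2) + 15*cos(2*pi*u/3)/(2*pi); evaluating from -3 to 3: ∫_{-3}^{3} (-2*u - 5) sin(2*pi*u/3) du = (33/(2*pi)) - (-3/(2*pi)) = 18/pi.
Hence b_2 = (1/3)·(18/pi) = 6/pi.

6/pi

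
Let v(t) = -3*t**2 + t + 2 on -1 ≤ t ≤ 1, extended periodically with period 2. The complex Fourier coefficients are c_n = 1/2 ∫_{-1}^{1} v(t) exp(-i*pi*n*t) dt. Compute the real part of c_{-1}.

6/pi**2

Since v is real-valued, Re(c_{-1}) = 1/2 ∫_{-1}^{1} v(t) cos(-pi*t) dt = a_{1}/2.
Integrating by parts twice (tabular method), an antiderivative of (-3*t**2 + t + 2) cos(-pi*t) is -3*t**2*sin(pi*t)/pi + t*sin(pi*t)/pi - 6*t*cos(pi*t)/pi**2 + 6*sin(pi*t)/pi**3 + 2*sin(pi*t)/pi + cos(pi*t)/pi**2; evaluating from -1 to 1: ∫_{-1}^{1} (-3*t**2 + t + 2) cos(-pi*t) dt = (5/pi**2) - (-7/pi**2) = 12/pi**2.
Hence Re(c_{-1}) = (1/2)·(12/pi**2) = 6/pi**2.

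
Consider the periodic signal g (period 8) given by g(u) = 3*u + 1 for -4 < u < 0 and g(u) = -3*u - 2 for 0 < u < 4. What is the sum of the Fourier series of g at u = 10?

u = 10 differs from u = 2 by 1 full period(s), and the series is 8-periodic.
g is continuous at u = 2 with value -8, so the series converges to -8 there.

-8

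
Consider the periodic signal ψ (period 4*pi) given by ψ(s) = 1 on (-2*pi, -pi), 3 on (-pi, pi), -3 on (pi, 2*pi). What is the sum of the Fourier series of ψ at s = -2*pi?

-1

At s = -2*pi the one-sided limits are ψ(-2*pi^-) = -3 and ψ(-2*pi^+) = 1.
By Dirichlet's theorem the series converges to their average, [(-3) + (1)]/2 = -1.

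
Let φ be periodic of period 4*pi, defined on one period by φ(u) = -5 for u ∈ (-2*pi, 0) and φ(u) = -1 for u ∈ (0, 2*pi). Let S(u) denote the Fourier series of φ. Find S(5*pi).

-1

u = 5*pi differs from u = pi by 1 full period(s), and the series is 4*pi-periodic.
φ is continuous at u = pi with value -1, so the series converges to -1 there.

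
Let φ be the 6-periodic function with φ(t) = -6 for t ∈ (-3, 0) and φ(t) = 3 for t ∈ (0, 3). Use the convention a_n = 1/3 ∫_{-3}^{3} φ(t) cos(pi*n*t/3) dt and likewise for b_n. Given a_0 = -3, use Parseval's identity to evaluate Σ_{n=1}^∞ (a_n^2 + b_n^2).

Parseval: a_0^2/2 + Σ_{n≥1} (a_n^2+b_n^2) = 1/3 ∫_{-3}^{3} φ(t)^2 dt = 45.
Subtract a_0^2/2 = 9/2: Σ (a_n^2+b_n^2) = 81/2.

81/2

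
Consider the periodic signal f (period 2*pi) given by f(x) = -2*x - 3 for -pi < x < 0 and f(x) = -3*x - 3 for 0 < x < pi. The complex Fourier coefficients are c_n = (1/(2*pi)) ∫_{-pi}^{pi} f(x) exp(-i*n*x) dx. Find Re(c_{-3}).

Since f is real-valued, Re(c_{-3}) = (1/(2*pi)) ∫_{-pi}^{pi} f(x) cos(-3*x) dx = a_{3}/2.
Split the integral at the breakpoints.
Integrating by parts (boundary term plus one more integral), an antiderivative of (-2*x - 3) cos(-3*x) is -2*x*sin(3*x)/3 - sin(3*x) - 2*cos(3*x)/9; evaluating from -pi to 0: ∫_{-pi}^{0} (-2*x - 3) cos(-3*x) dx = (-2/9) - (2/9) = -4/9.
Integrating by parts (boundary term plus one more integral), an antiderivative of (-3*x - 3) cos(-3*x) is -x*sin(3*x) - sin(3*x) - cos(3*x)/3; evaluating from 0 to pi: ∫_{0}^{pi} (-3*x - 3) cos(-3*x) dx = (1/3) - (-1/3) = 2/3.
So ∫_{-pi}^{pi} f(x) cos(-3*x) dx = 2/9.
Hence Re(c_{-3}) = (1/(2*pi))·(2/9) = 1/(9*pi).

1/(9*pi)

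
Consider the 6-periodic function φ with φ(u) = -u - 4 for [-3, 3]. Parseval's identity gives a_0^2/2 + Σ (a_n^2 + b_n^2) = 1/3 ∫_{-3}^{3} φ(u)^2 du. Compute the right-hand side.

38

1/3 ∫_{-3}^{3} φ(u)^2 du = 1/3 · (114) = 38.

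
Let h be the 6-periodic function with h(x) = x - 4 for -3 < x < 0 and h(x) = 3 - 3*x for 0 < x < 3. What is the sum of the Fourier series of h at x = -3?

-13/2

At x = -3 the one-sided limits are h(-3^-) = -6 and h(-3^+) = -7.
By Dirichlet's theorem the series converges to their average, [(-6) + (-7)]/2 = -13/2.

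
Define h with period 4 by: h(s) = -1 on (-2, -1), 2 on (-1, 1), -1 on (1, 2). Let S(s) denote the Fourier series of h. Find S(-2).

-1

s = -2 differs from s = 2 by -1 full period(s), and the series is 4-periodic.
h is continuous at s = 2 with value -1, so the series converges to -1 there.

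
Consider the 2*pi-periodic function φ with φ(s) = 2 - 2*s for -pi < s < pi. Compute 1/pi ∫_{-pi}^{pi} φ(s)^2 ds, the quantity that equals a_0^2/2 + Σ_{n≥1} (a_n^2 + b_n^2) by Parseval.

1/pi ∫_{-pi}^{pi} φ(s)^2 ds = 1/pi · (8*pi*(3 + pi**2)/3) = 8 + 8*pi**2/3.

8 + 8*pi**2/3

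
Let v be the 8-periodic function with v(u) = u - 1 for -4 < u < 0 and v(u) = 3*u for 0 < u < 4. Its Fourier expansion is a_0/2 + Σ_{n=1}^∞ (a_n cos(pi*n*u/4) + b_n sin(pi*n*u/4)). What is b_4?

b_4 = 1/4 ∫_{-4}^{4} v(u) sin(pi*u) du.
Split the integral at the breakpoints.
Integrating by parts (boundary term plus one more integral), an antiderivative of (u - 1) sin(pi*u) is -u*cos(pi*u)/pi + sin(pi*u)/pi**2 + cos(pi*u)/pi; evaluating from -4 to 0: ∫_{-4}^{0} (u - 1) sin(pi*u) du = (1/pi) - (5/pi) = -4/pi.
Integrating by parts (boundary term plus one more integral), an antiderivative of (3*u) sin(pi*u) is -3*u*cos(pi*u)/pi + 3*sin(pi*u)/pi**2; evaluating from 0 to 4: ∫_{0}^{4} (3*u) sin(pi*u) du = (-12/pi) - (0) = -12/pi.
Summing the pieces and multiplying by (1/4) gives b_4 = -4/pi.

-4/pi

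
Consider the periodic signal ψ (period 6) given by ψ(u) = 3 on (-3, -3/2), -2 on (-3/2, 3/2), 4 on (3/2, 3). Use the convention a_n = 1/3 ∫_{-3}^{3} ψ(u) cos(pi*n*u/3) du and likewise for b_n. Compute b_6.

b_6 = 1/3 ∫_{-3}^{3} ψ(u) sin(2*pi*u) du.
Split the integral at the breakpoints.
Directly, an antiderivative of (3) sin(2*pi*u) is -3*cos(2*pi*u)/(2*pi); evaluating from -3 to -3/2: ∫_{-3}^{-3/2} (3) sin(2*pi*u) du = (3/(2*pi)) - (-3/(2*pi)) = 3/pi.
Directly, an antiderivative of (-2) sin(2*pi*u) is cos(2*pi*u)/pi; evaluating from -3/2 to 3/2: ∫_{-3/2}^{3/2} (-2) sin(2*pi*u) du = (-1/pi) - (-1/pi) = 0.
Directly, an antiderivative of (4) sin(2*pi*u) is -2*cos(2*pi*u)/pi; evaluating from 3/2 to 3: ∫_{3/2}^{3} (4) sin(2*pi*u) du = (-2/pi) - (2/pi) = -4/pi.
Summing the pieces and multiplying by (1/3) gives b_6 = -1/(3*pi).

-1/(3*pi)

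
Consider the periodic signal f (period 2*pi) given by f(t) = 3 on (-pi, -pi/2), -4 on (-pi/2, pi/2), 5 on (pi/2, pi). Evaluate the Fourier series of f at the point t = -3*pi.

4

t = -3*pi differs from t = pi by -2 full period(s), and the series is 2*pi-periodic.
At t = pi the one-sided limits are f(pi^-) = 5 and f(pi^+) = 3.
By Dirichlet's theorem the series converges to their average, [(5) + (3)]/2 = 4.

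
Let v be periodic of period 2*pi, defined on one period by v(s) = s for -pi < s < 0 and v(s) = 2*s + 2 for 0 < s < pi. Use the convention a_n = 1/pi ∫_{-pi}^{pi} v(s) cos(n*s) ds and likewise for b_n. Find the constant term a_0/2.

pi/4 + 1

a_0 = 1/pi ∫_{-pi}^{pi} v(s) ds = 1/pi · (pi*(pi + 4)/2) = pi/2 + 2.
So the constant term a_0/2 = pi/4 + 1.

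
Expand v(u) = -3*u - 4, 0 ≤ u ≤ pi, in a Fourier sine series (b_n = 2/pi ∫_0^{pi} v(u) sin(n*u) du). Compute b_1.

b_1 = 2/pi ∫_0^{pi} (-3*u - 4) sin(u) du.
Integrating by parts (boundary term plus one more integral), an antiderivative of (-3*u - 4) sin(u) is 3*u*cos(u) - 3*sin(u) + 4*cos(u); evaluating from 0 to pi: ∫_{0}^{pi} (-3*u - 4) sin(u) du = (-3*pi - 4) - (4) = -3*pi - 8.
Hence b_1 = (2/pi)·(-3*pi - 8) = -6 - 16/pi.

-6 - 16/pi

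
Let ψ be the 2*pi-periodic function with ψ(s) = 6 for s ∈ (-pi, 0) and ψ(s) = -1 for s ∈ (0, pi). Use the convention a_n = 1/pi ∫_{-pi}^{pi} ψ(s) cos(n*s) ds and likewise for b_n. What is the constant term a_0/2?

a_0 = 1/pi ∫_{-pi}^{pi} ψ(s) ds = 1/pi · (5*pi) = 5.
So the constant term a_0/2 = 5/2.

5/2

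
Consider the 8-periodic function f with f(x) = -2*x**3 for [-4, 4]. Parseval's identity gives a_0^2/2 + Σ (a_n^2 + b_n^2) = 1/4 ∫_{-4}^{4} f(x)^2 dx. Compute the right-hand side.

32768/7

1/4 ∫_{-4}^{4} f(x)^2 dx = 1/4 · (131072/7) = 32768/7.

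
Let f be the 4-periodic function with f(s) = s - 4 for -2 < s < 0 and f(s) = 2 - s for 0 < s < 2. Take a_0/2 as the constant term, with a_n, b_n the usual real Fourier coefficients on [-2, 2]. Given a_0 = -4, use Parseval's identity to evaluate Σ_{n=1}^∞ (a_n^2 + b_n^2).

56/3

Parseval: a_0^2/2 + Σ_{n≥1} (a_n^2+b_n^2) = 1/2 ∫_{-2}^{2} f(s)^2 ds = 80/3.
Subtract a_0^2/2 = 8: Σ (a_n^2+b_n^2) = 56/3.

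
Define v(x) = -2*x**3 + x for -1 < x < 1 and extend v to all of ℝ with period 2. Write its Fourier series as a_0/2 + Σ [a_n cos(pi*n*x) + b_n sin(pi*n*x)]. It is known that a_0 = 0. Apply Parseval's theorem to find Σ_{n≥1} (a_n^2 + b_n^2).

22/105

Parseval: a_0^2/2 + Σ_{n≥1} (a_n^2+b_n^2) = ∫_{-1}^{1} v(x)^2 dx = 22/105.
Subtract a_0^2/2 = 0: Σ (a_n^2+b_n^2) = 22/105.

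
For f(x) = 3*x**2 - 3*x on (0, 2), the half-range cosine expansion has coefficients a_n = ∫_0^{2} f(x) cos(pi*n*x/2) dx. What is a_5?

-24/(25*pi**2)

a_5 = ∫_0^{2} (3*x**2 - 3*x) cos(5*pi*x/2) dx.
Integrating by parts twice (tabular method), an antiderivative of (3*x**2 - 3*x) cos(5*pi*x/2) is 6*x**2*sin(5*pi*x/2)/(5*pi) - 6*x*sin(5*pi*x/2)/(5*pi) + 24*x*cos(5*pi*x/2)/(25*pi**2) - 48*sin(5*pi*x/2)/(125*pi**3) - 12*cos(5*pi*x/2)/(25*pi**2); evaluating from 0 to 2: ∫_{0}^{2} (3*x**2 - 3*x) cos(5*pi*x/2) dx = (-36/(25*pi**2)) - (-12/(25*pi**2)) = -24/(25*pi**2).
Hence a_5 = -24/(25*pi**2).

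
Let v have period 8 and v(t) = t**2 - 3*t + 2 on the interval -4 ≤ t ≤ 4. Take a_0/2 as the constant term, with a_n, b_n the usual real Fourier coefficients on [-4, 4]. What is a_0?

44/3

a_0 = 1/4 ∫_{-4}^{4} v(t) dt = 1/4 · (176/3) = 44/3.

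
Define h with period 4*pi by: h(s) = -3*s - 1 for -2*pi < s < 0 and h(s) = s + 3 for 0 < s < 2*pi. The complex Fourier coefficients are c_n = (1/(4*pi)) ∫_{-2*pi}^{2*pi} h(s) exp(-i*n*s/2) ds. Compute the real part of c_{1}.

Since h is real-valued, Re(c_{1}) = (1/(4*pi)) ∫_{-2*pi}^{2*pi} h(s) cos(s/2) ds = a_{1}/2.
Split the integral at the breakpoints.
Integrating by parts (boundary term plus one more integral), an antiderivative of (-3*s - 1) cos(s/2) is -6*s*sin(s/2) - 2*sin(s/2) - 12*cos(s/2); evaluating from -2*pi to 0: ∫_{-2*pi}^{0} (-3*s - 1) cos(s/2) ds = (-12) - (12) = -24.
Integrating by parts (boundary term plus one more integral), an antiderivative of (s + 3) cos(s/2) is 2*s*sin(s/2) + 6*sin(s/2) + 4*cos(s/2); evaluating from 0 to 2*pi: ∫_{0}^{2*pi} (s + 3) cos(s/2) ds = (-4) - (4) = -8.
So ∫_{-2*pi}^{2*pi} h(s) cos(s/2) ds = -32.
Hence Re(c_{1}) = (1/(4*pi))·(-32) = -8/pi.

-8/pi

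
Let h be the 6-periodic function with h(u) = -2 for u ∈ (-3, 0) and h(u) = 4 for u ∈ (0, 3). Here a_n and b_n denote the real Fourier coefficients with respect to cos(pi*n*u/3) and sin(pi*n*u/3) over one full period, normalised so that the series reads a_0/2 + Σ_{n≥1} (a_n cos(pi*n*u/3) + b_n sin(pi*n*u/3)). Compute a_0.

a_0 = 1/3 ∫_{-3}^{3} h(u) du = 1/3 · (6) = 2.

2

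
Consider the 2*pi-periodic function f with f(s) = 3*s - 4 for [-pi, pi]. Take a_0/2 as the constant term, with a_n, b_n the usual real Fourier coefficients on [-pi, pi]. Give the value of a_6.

a_6 = 1/pi ∫_{-pi}^{pi} f(s) cos(6*s) ds.
Integrating by parts (boundary term plus one more integral), an antiderivative of (3*s - 4) cos(6*s) is s*sin(6*s)/2 - 2*sin(6*s)/3 + cos(6*s)/12; evaluating from -pi to pi: ∫_{-pi}^{pi} (3*s - 4) cos(6*s) ds = (1/12) - (1/12) = 0.
Hence a_6 = (1/pi)·(0) = 0.

0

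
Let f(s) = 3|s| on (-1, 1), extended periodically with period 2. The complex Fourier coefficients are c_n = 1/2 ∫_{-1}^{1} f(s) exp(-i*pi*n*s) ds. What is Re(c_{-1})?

-6/pi**2

Since f is real-valued, Re(c_{-1}) = 1/2 ∫_{-1}^{1} f(s) cos(-pi*s) ds = a_{1}/2.
f is even and cos(-pi*s) is even, so the integrand is even: ∫_{-1}^{1} f(s) cos(-pi*s) ds = 2∫_0^{1} f(s) cos(-pi*s) ds.
Integrating by parts (boundary term plus one more integral), an antiderivative of (3*s) cos(-pi*s) is 3*s*sin(pi*s)/pi + 3*cos(pi*s)/pi**2; evaluating from 0 to 1: ∫_{0}^{1} (3*s) cos(-pi*s) ds = (-3/pi**2) - (3/pi**2) = -6/pi**2.
So ∫_{-1}^{1} f(s) cos(-pi*s) ds = -12/pi**2.
Hence Re(c_{-1}) = (1/2)·(-12/pi**2) = -6/pi**2.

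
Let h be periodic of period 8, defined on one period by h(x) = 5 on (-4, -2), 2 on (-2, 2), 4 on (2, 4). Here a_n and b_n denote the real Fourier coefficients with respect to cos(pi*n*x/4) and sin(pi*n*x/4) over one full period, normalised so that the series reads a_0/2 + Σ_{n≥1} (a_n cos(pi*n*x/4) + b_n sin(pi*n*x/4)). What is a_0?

13/2

a_0 = 1/4 ∫_{-4}^{4} h(x) dx = 1/4 · (26) = 13/2.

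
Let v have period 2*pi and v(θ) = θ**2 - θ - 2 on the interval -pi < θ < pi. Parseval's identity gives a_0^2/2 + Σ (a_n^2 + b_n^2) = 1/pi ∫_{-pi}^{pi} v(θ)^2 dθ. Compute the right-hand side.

1/pi ∫_{-pi}^{pi} v(θ)^2 dθ = 1/pi · (2*pi*(-5*pi**2 + 20 + pi**4)/5) = -2*pi**2 + 8 + 2*pi**4/5.

-2*pi**2 + 8 + 2*pi**4/5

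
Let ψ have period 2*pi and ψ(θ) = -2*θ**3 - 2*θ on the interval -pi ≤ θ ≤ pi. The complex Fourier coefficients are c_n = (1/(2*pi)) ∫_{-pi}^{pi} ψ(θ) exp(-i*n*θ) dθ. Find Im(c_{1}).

-10 + 2*pi**2

Since ψ is real-valued, Im(c_{1}) = -(1/(2*pi)) ∫_{-pi}^{pi} ψ(θ) sin(θ) dθ = -b_{1}/2.
ψ is odd and sin(θ) is odd, so the integrand is even: ∫_{-pi}^{pi} ψ(θ) sin(θ) dθ = 2∫_0^{pi} ψ(θ) sin(θ) dθ.
Integrating by parts three times (tabular method), an antiderivative of (-2*θ**3 - 2*θ) sin(θ) is 2*θ**3*cos(θ) - 6*θ**2*sin(θ) - 10*θ*cos(θ) + 10*sin(θ); evaluating from 0 to pi: ∫_{0}^{pi} (-2*θ**3 - 2*θ) sin(θ) dθ = (2*pi*(5 - pi**2)) - (0) = 2*pi*(5 - pi**2).
So ∫_{-pi}^{pi} ψ(θ) sin(θ) dθ = 4*pi*(5 - pi**2).
Hence Im(c_{1}) = (-1/(2*pi))·(4*pi*(5 - pi**2)) = -10 + 2*pi**2.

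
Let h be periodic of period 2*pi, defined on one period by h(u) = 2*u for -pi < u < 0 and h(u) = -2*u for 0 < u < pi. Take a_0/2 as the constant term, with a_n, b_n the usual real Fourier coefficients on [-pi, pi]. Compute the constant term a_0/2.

a_0 = 1/pi ∫_{-pi}^{pi} h(u) du = 1/pi · (-2*pi**2) = -2*pi.
So the constant term a_0/2 = -pi.

-pi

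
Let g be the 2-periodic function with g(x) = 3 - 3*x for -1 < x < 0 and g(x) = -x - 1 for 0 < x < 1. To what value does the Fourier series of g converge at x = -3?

x = -3 differs from x = -1 by -1 full period(s), and the series is 2-periodic.
At x = -1 the one-sided limits are g(-1^-) = -2 and g(-1^+) = 6.
By Dirichlet's theorem the series converges to their average, [(-2) + (6)]/2 = 2.

2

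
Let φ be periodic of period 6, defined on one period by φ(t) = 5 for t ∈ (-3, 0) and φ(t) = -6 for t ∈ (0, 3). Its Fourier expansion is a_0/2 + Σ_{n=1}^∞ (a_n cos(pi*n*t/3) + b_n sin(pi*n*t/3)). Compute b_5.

-22/(5*pi)

b_5 = 1/3 ∫_{-3}^{3} φ(t) sin(5*pi*t/3) dt.
Split the integral at the breakpoints.
Directly, an antiderivative of (5) sin(5*pi*t/3) is -3*cos(5*pi*t/3)/pi; evaluating from -3 to 0: ∫_{-3}^{0} (5) sin(5*pi*t/3) dt = (-3/pi) - (3/pi) = -6/pi.
Directly, an antiderivative of (-6) sin(5*pi*t/3) is 18*cos(5*pi*t/3)/(5*pi); evaluating from 0 to 3: ∫_{0}^{3} (-6) sin(5*pi*t/3) dt = (-18/(5*pi)) - (18/(5*pi)) = -36/(5*pi).
Summing the pieces and multiplying by (1/3) gives b_5 = -22/(5*pi).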